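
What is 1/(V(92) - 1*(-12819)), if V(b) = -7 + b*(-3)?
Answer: 1/12536 ≈ 7.9770e-5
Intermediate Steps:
V(b) = -7 - 3*b
1/(V(92) - 1*(-12819)) = 1/((-7 - 3*92) - 1*(-12819)) = 1/((-7 - 276) + 12819) = 1/(-283 + 12819) = 1/12536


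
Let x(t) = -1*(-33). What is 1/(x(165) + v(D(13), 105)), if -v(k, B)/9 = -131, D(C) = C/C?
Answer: 1/1212 ≈ 0.00082508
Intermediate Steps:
D(C) = 1
v(k, B) = 1179 (v(k, B) = -9*(-131) = 1179)
x(t) = 33
1/(x(165) + v(D(13), 105)) = 1/(33 + 1179) = 1/1212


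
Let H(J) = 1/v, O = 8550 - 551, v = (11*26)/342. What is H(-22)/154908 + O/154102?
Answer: 757345947/14588219932 ≈ 0.051915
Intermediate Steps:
v = 143/171 (v = 286*(1/342) = 143/171 ≈ 0.83626)
O = 7999
H(J) = 171/143 (H(J) = 1/(143/171) = 171/143)
H(-22)/154908 + O/154102 = (171/143)/154908 + 7999/154102 = (171/143)*(1/154908) + 7999*(1/154102) = 19/2461316 + 7999/154102 = 757345947/14588219932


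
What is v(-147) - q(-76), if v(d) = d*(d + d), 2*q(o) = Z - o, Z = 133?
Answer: 86227/2 ≈ 43114.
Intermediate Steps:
q(o) = 133/2 - o/2 (q(o) = (133 - o)/2 = 133/2 - o/2)
v(d) = 2*d² (v(d) = d*(2*d) = 2*d²)
v(-147) - q(-76) = 2*(-147)² - (133/2 - ½*(-76)) = 2*21609 - (133/2 + 38) = 43218 - 1*209/2 = 43218 - 209/2 = 86227/2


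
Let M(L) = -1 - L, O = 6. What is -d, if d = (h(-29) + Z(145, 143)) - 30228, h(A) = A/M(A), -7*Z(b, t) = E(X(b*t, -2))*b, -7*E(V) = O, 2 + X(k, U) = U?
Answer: 5921411/196 ≈ 30211.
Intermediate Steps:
X(k, U) = -2 + U
E(V) = -6/7 (E(V) = -1/7*6 = -6/7)
Z(b, t) = 6*b/49 (Z(b, t) = -(-6)*b/49 = 6*b/49)
h(A) = A/(-1 - A)
d = -5921411/196 (d = (-1*(-29)/(1 - 29) + (6/49)*145) - 30228 = (-1*(-29)/(-28) + 870/49) - 30228 = (-1*(-29)*(-1/28) + 870/49) - 30228 = (-29/28 + 870/49) - 30228 = 3277/196 - 30228 = -5921411/196 ≈ -30211.)
-d = -1*(-5921411/196) = 5921411/196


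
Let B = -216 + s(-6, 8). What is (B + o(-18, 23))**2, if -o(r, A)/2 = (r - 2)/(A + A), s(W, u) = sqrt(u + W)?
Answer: 24483762/529 - 9896*sqrt(2)/23 ≈ 45675.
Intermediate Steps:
s(W, u) = sqrt(W + u)
o(r, A) = -(-2 + r)/A (o(r, A) = -2*(r - 2)/(A + A) = -2*(-2 + r)/(2*A) = -2*(-2 + r)*1/(2*A) = -(-2 + r)/A)
B = -216 + sqrt(2) (B = -216 + sqrt(-6 + 8) = -216 + sqrt(2) ≈ -214.59)
(B + o(-18, 23))**2 = ((-216 + sqrt(2)) + (2 - 1*(-18))/23)**2 = ((-216 + sqrt(2)) + (2 + 18)/23)**2 = ((-216 + sqrt(2)) + (1/23)*20)**2 = ((-216 + sqrt(2)) + 20/23)**2 = (-4948/23 + sqrt(2))**2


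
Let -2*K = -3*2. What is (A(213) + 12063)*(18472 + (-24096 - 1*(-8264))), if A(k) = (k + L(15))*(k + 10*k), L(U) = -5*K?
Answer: 1256579280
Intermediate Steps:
K = 3 (K = -(-3)*2/2 = -½*(-6) = 3)
L(U) = -15 (L(U) = -5*3 = -15)
A(k) = 11*k*(-15 + k) (A(k) = (k - 15)*(k + 10*k) = (-15 + k)*(11*k) = 11*k*(-15 + k))
(A(213) + 12063)*(18472 + (-24096 - 1*(-8264))) = (11*213*(-15 + 213) + 12063)*(18472 + (-24096 - 1*(-8264))) = (11*213*198 + 12063)*(18472 + (-24096 + 8264)) = (463914 + 12063)*(18472 - 15832) = 475977*2640 = 1256579280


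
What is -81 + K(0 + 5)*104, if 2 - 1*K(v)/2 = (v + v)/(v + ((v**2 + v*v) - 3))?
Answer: 295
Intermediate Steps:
K(v) = 4 - 4*v/(-3 + v + 2*v**2) (K(v) = 4 - 2*(v + v)/(v + ((v**2 + v*v) - 3)) = 4 - 2*2*v/(v + ((v**2 + v**2) - 3)) = 4 - 2*2*v/(v + (2*v**2 - 3)) = 4 - 2*2*v/(v + (-3 + 2*v**2)) = 4 - 2*2*v/(-3 + v + 2*v**2) = 4 - 4*v/(-3 + v + 2*v**2))
-81 + K(0 + 5)*104 = -81 + (4*(-3 + 2*(0 + 5)**2)/(-3 + (0 + 5) + 2*(0 + 5)**2))*104 = -81 + (4*(-3 + 2*5**2)/(-3 + 5 + 2*5**2))*104 = -81 + (4*(-3 + 2*25)/(-3 + 5 + 2*25))*104 = -81 + (4*(-3 + 50)/(-3 + 5 + 50))*104 = -81 + (4*47/52)*104 = -81 + (4*(1/52)*47)*104 = -81 + (47/13)*104 = -81 + 376 = 295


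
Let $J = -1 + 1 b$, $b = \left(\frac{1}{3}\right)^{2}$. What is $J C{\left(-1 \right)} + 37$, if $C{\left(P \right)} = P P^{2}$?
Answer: $\frac{341}{9} \approx 37.889$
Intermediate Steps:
$b = \frac{1}{9}$ ($b = \left(\frac{1}{3}\right)^{2} = \frac{1}{9} \approx 0.11111$)
$C{\left(P \right)} = P^{3}$
$J = - \frac{8}{9}$ ($J = -1 + 1 \cdot \frac{1}{9} = -1 + \frac{1}{9} = - \frac{8}{9} \approx -0.88889$)
$J C{\left(-1 \right)} + 37 = - \frac{8 \left(-1\right)^{3}}{9} + 37 = \left(- \frac{8}{9}\right) \left(-1\right) + 37 = \frac{8}{9} + 37 = \frac{341}{9}$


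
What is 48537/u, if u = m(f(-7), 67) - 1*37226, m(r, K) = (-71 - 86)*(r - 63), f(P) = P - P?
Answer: -48537/27335 ≈ -1.7756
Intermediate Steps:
f(P) = 0
m(r, K) = 9891 - 157*r (m(r, K) = -157*(-63 + r) = 9891 - 157*r)
u = -27335 (u = (9891 - 157*0) - 1*37226 = (9891 + 0) - 37226 = 9891 - 37226 = -27335)
48537/u = 48537/(-27335) = 48537*(-1/27335) = -48537/27335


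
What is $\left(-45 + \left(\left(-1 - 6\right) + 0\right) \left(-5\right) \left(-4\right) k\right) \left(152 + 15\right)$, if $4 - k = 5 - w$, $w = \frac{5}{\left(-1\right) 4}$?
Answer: $45090$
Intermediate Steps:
$w = - \frac{5}{4}$ ($w = \frac{5}{-4} = 5 \left(- \frac{1}{4}\right) = - \frac{5}{4} \approx -1.25$)
$k = - \frac{9}{4}$ ($k = 4 - \left(5 - - \frac{5}{4}\right) = 4 - \left(5 + \frac{5}{4}\right) = 4 - \frac{25}{4} = - \frac{9}{4} \approx -2.25$)
$\left(-45 + \left(\left(-1 - 6\right) + 0\right) \left(-5\right) \left(-4\right) k\right) \left(152 + 15\right) = \left(-45 + \left(\left(-1 - 6\right) + 0\right) \left(-5\right) \left(-4\right) \left(- \frac{9}{4}\right)\right) \left(152 + 15\right) = \left(-45 + \left(\left(-1 - 6\right) + 0\right) 20 \left(- \frac{9}{4}\right)\right) 167 = \left(-45 + \left(-7 + 0\right) \left(-45\right)\right) 167 = \left(-45 - -315\right) 167 = \left(-45 + 315\right) 167 = 270 \cdot 167 = 45090$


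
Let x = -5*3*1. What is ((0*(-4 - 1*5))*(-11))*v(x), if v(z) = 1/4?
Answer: 0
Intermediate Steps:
x = -15 (x = -15*1 = -15)
v(z) = ¼
((0*(-4 - 1*5))*(-11))*v(x) = ((0*(-4 - 1*5))*(-11))*(¼) = ((0*(-4 - 5))*(-11))*(¼) = ((0*(-9))*(-11))*(¼) = (0*(-11))*(¼) = 0*(¼) = 0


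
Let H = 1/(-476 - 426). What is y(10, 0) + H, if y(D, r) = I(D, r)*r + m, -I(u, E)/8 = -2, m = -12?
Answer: -10825/902 ≈ -12.001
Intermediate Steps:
I(u, E) = 16 (I(u, E) = -8*(-2) = 16)
y(D, r) = -12 + 16*r (y(D, r) = 16*r - 12 = -12 + 16*r)
H = -1/902 (H = 1/(-902) = -1/902 ≈ -0.0011086)
y(10, 0) + H = (-12 + 16*0) - 1/902 = (-12 + 0) - 1/902 = -12 - 1/902 = -10825/902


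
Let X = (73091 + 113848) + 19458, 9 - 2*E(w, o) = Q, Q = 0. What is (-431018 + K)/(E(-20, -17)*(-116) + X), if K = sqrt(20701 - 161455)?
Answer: -431018/205875 + I*sqrt(140754)/205875 ≈ -2.0936 + 0.0018223*I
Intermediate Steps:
E(w, o) = 9/2 (E(w, o) = 9/2 - 1/2*0 = 9/2 + 0 = 9/2)
X = 206397 (X = 186939 + 19458 = 206397)
K = I*sqrt(140754) (K = sqrt(-140754) = I*sqrt(140754) ≈ 375.17*I)
(-431018 + K)/(E(-20, -17)*(-116) + X) = (-431018 + I*sqrt(140754))/((9/2)*(-116) + 206397) = (-431018 + I*sqrt(140754))/(-522 + 206397) = (-431018 + I*sqrt(140754))/205875 = (-431018 + I*sqrt(140754))*(1/205875) = -431018/205875 + I*sqrt(140754)/205875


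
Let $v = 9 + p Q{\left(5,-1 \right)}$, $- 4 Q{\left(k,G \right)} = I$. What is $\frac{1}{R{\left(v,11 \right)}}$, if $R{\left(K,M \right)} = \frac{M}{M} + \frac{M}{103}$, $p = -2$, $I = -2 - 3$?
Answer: $\frac{103}{114} \approx 0.90351$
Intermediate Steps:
$I = -5$
$Q{\left(k,G \right)} = \frac{5}{4}$ ($Q{\left(k,G \right)} = \left(- \frac{1}{4}\right) \left(-5\right) = \frac{5}{4}$)
$v = \frac{13}{2}$ ($v = 9 - \frac{5}{2} = \frac{13}{2} \approx 6.5$)
$R{\left(K,M \right)} = 1 + \frac{M}{103}$ ($R{\left(K,M \right)} = 1 + M \frac{1}{103} = 1 + \frac{M}{103}$)
$\frac{1}{R{\left(v,11 \right)}} = \frac{1}{1 + \frac{1}{103} \cdot 11} = \frac{1}{1 + \frac{11}{103}} = \frac{1}{\frac{114}{103}} = \frac{103}{114}$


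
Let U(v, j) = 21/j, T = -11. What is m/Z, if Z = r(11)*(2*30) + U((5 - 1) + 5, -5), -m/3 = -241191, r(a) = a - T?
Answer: 401985/731 ≈ 549.91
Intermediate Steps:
r(a) = 11 + a (r(a) = a - 1*(-11) = a + 11 = 11 + a)
m = 723573 (m = -3*(-241191) = 723573)
Z = 6579/5 (Z = (11 + 11)*(2*30) + 21/(-5) = 22*60 + 21*(-1/5) = 1320 - 21/5 = 6579/5 ≈ 1315.8)
m/Z = 723573/(6579/5) = 723573*(5/6579) = 401985/731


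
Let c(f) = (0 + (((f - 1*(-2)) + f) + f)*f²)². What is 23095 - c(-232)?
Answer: -1395310558045641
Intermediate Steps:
c(f) = f⁴*(2 + 3*f)² (c(f) = (0 + (((f + 2) + f) + f)*f²)² = (0 + (((2 + f) + f) + f)*f²)² = (0 + ((2 + 2*f) + f)*f²)² = (0 + (2 + 3*f)*f²)² = (0 + f²*(2 + 3*f))² = (f²*(2 + 3*f))² = f⁴*(2 + 3*f)²)
23095 - c(-232) = 23095 - (-232)⁴*(2 + 3*(-232))² = 23095 - 2897022976*(2 - 696)² = 23095 - 2897022976*(-694)² = 23095 - 2897022976*481636 = 23095 - 1*1395310558068736 = 23095 - 1395310558068736 = -1395310558045641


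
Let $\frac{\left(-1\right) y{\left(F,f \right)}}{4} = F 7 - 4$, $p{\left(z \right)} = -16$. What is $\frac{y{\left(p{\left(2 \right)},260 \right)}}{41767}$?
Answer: $\frac{464}{41767} \approx 0.011109$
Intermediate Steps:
$y{\left(F,f \right)} = 16 - 28 F$ ($y{\left(F,f \right)} = - 4 \left(F 7 - 4\right) = - 4 \left(7 F - 4\right) = - 4 \left(-4 + 7 F\right) = 16 - 28 F$)
$\frac{y{\left(p{\left(2 \right)},260 \right)}}{41767} = \frac{16 - -448}{41767} = \left(16 + 448\right) \frac{1}{41767} = 464 \cdot \frac{1}{41767} = \frac{464}{41767}$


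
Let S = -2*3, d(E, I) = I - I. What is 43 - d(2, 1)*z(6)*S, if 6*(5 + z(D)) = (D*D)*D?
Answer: 43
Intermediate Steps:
d(E, I) = 0
z(D) = -5 + D³/6 (z(D) = -5 + ((D*D)*D)/6 = -5 + (D²*D)/6 = -5 + D³/6)
S = -6
43 - d(2, 1)*z(6)*S = 43 - 0*(-5 + (⅙)*6³)*(-6) = 43 - 0*(-5 + (⅙)*216)*(-6) = 43 - 0*(-5 + 36)*(-6) = 43 - 0*31*(-6) = 43 - 0*(-6) = 43 - 1*0 = 43 + 0 = 43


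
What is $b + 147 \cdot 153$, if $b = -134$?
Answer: $22357$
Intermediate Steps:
$b + 147 \cdot 153 = -134 + 147 \cdot 153 = -134 + 22491 = 22357$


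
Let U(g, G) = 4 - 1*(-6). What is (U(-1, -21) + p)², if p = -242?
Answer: 53824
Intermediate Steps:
U(g, G) = 10 (U(g, G) = 4 + 6 = 10)
(U(-1, -21) + p)² = (10 - 242)² = (-232)² = 53824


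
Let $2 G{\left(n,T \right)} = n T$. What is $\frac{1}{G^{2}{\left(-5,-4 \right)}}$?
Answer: $\frac{1}{100} \approx 0.01$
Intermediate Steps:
$G{\left(n,T \right)} = \frac{T n}{2}$ ($G{\left(n,T \right)} = \frac{n T}{2} = \frac{T n}{2}$)
$\frac{1}{G^{2}{\left(-5,-4 \right)}} = \frac{1}{\left(\frac{1}{2} \left(-4\right) \left(-5\right)\right)^{2}} = \frac{1}{10^{2}} = \frac{1}{100}$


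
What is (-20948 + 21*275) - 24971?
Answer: -40144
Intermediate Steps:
(-20948 + 21*275) - 24971 = (-20948 + 5775) - 24971 = -15173 - 24971 = -40144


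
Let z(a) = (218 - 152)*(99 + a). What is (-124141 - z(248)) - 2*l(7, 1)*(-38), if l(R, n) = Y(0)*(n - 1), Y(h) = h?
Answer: -147043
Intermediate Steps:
l(R, n) = 0 (l(R, n) = 0*(n - 1) = 0*(-1 + n) = 0)
z(a) = 6534 + 66*a (z(a) = 66*(99 + a) = 6534 + 66*a)
(-124141 - z(248)) - 2*l(7, 1)*(-38) = (-124141 - (6534 + 66*248)) - 2*0*(-38) = (-124141 - (6534 + 16368)) - 0*(-38) = (-124141 - 1*22902) - 1*0 = (-124141 - 22902) + 0 = -147043 + 0 = -147043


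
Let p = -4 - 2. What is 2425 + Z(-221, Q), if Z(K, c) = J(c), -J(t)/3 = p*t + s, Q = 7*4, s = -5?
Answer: 2944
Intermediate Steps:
p = -6
Q = 28
J(t) = 15 + 18*t (J(t) = -3*(-6*t - 5) = -3*(-5 - 6*t) = 15 + 18*t)
Z(K, c) = 15 + 18*c
2425 + Z(-221, Q) = 2425 + (15 + 18*28) = 2425 + (15 + 504) = 2425 + 519 = 2944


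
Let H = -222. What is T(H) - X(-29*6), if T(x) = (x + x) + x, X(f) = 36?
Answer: -702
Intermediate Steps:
T(x) = 3*x (T(x) = 2*x + x = 3*x)
T(H) - X(-29*6) = 3*(-222) - 1*36 = -666 - 36 = -702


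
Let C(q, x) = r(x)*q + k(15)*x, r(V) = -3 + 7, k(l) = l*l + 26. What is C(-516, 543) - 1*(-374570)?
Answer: 508799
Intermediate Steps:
k(l) = 26 + l² (k(l) = l² + 26 = 26 + l²)
r(V) = 4
C(q, x) = 4*q + 251*x (C(q, x) = 4*q + (26 + 15²)*x = 4*q + (26 + 225)*x = 4*q + 251*x)
C(-516, 543) - 1*(-374570) = (4*(-516) + 251*543) - 1*(-374570) = (-2064 + 136293) + 374570 = 134229 + 374570 = 508799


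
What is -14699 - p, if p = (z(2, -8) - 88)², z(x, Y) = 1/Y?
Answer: -1437761/64 ≈ -22465.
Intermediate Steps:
z(x, Y) = 1/Y
p = 497025/64 (p = (1/(-8) - 88)² = (-⅛ - 88)² = (-705/8)² = 497025/64 ≈ 7766.0)
-14699 - p = -14699 - 1*497025/64 = -14699 - 497025/64 = -1437761/64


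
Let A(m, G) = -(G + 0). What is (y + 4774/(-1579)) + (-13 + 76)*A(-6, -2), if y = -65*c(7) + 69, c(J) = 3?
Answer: -4774/1579 ≈ -3.0234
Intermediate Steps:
A(m, G) = -G
y = -126 (y = -65*3 + 69 = -195 + 69 = -126)
(y + 4774/(-1579)) + (-13 + 76)*A(-6, -2) = (-126 + 4774/(-1579)) + (-13 + 76)*(-1*(-2)) = (-126 + 4774*(-1/1579)) + 63*2 = (-126 - 4774/1579) + 126 = -203728/1579 + 126 = -4774/1579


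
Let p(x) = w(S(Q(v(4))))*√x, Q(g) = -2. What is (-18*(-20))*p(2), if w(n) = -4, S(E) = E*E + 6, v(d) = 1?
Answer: -1440*√2 ≈ -2036.5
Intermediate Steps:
S(E) = 6 + E² (S(E) = E² + 6 = 6 + E²)
p(x) = -4*√x
(-18*(-20))*p(2) = (-18*(-20))*(-4*√2) = 360*(-4*√2) = -1440*√2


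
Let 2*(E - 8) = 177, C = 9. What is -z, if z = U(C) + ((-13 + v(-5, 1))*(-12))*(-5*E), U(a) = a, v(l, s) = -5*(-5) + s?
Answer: -75279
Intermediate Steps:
v(l, s) = 25 + s
E = 193/2 (E = 8 + (½)*177 = 8 + 177/2 = 193/2 ≈ 96.500)
z = 75279 (z = 9 + ((-13 + (25 + 1))*(-12))*(-5*193/2) = 9 + ((-13 + 26)*(-12))*(-965/2) = 9 + (13*(-12))*(-965/2) = 9 - 156*(-965/2) = 9 + 75270 = 75279)
-z = -1*75279 = -75279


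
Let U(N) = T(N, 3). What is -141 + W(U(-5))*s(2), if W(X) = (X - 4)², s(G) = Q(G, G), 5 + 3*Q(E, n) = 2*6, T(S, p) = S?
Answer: 48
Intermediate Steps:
U(N) = N
Q(E, n) = 7/3 (Q(E, n) = -5/3 + (2*6)/3 = -5/3 + (⅓)*12 = -5/3 + 4 = 7/3)
s(G) = 7/3
W(X) = (-4 + X)²
-141 + W(U(-5))*s(2) = -141 + (-4 - 5)²*(7/3) = -141 + (-9)²*(7/3) = -141 + 81*(7/3) = -141 + 189 = 48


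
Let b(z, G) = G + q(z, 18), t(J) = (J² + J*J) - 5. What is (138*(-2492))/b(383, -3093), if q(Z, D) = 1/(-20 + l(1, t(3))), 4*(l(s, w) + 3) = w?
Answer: 27167784/244351 ≈ 111.18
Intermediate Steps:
t(J) = -5 + 2*J² (t(J) = (J² + J²) - 5 = 2*J² - 5 = -5 + 2*J²)
l(s, w) = -3 + w/4
q(Z, D) = -4/79 (q(Z, D) = 1/(-20 + (-3 + (-5 + 2*3²)/4)) = 1/(-20 + (-3 + (-5 + 2*9)/4)) = 1/(-20 + (-3 + (-5 + 18)/4)) = 1/(-20 + (-3 + (¼)*13)) = 1/(-20 + (-3 + 13/4)) = 1/(-20 + ¼) = 1/(-79/4) = -4/79)
b(z, G) = -4/79 + G (b(z, G) = G - 4/79 = -4/79 + G)
(138*(-2492))/b(383, -3093) = (138*(-2492))/(-4/79 - 3093) = -343896/(-244351/79) = -343896*(-79/244351) = 27167784/244351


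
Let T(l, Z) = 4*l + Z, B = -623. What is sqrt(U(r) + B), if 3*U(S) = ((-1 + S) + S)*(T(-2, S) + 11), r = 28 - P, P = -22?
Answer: sqrt(1126) ≈ 33.556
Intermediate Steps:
T(l, Z) = Z + 4*l
r = 50 (r = 28 - 1*(-22) = 28 + 22 = 50)
U(S) = (-1 + 2*S)*(3 + S)/3 (U(S) = (((-1 + S) + S)*((S + 4*(-2)) + 11))/3 = ((-1 + 2*S)*((S - 8) + 11))/3 = ((-1 + 2*S)*((-8 + S) + 11))/3 = ((-1 + 2*S)*(3 + S))/3 = (-1 + 2*S)*(3 + S)/3)
sqrt(U(r) + B) = sqrt((-1 + (2/3)*50**2 + (5/3)*50) - 623) = sqrt((-1 + (2/3)*2500 + 250/3) - 623) = sqrt((-1 + 5000/3 + 250/3) - 623) = sqrt(1749 - 623) = sqrt(1126)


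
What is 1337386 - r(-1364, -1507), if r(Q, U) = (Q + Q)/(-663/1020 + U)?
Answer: 40326145498/30153 ≈ 1.3374e+6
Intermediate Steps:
r(Q, U) = 2*Q/(-13/20 + U) (r(Q, U) = (2*Q)/(-663*1/1020 + U) = (2*Q)/(-13/20 + U) = 2*Q/(-13/20 + U))
1337386 - r(-1364, -1507) = 1337386 - 40*(-1364)/(-13 + 20*(-1507)) = 1337386 - 40*(-1364)/(-13 - 30140) = 1337386 - 40*(-1364)/(-30153) = 1337386 - 40*(-1364)*(-1)/30153 = 1337386 - 1*54560/30153 = 1337386 - 54560/30153 = 40326145498/30153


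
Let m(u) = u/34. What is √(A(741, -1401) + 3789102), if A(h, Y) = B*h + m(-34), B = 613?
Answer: √4243334 ≈ 2059.9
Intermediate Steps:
m(u) = u/34 (m(u) = u*(1/34) = u/34)
A(h, Y) = -1 + 613*h (A(h, Y) = 613*h + (1/34)*(-34) = 613*h - 1 = -1 + 613*h)
√(A(741, -1401) + 3789102) = √((-1 + 613*741) + 3789102) = √((-1 + 454233) + 3789102) = √(454232 + 3789102) = √4243334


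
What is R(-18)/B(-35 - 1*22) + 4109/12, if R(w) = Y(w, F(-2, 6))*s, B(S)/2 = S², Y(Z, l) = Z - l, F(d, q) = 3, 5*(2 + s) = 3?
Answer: 2472281/7220 ≈ 342.42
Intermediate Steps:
s = -7/5 (s = -2 + (⅕)*3 = -2 + ⅗ = -7/5 ≈ -1.4000)
B(S) = 2*S²
R(w) = 21/5 - 7*w/5 (R(w) = (w - 1*3)*(-7/5) = (w - 3)*(-7/5) = (-3 + w)*(-7/5) = 21/5 - 7*w/5)
R(-18)/B(-35 - 1*22) + 4109/12 = (21/5 - 7/5*(-18))/((2*(-35 - 1*22)²)) + 4109/12 = (21/5 + 126/5)/((2*(-35 - 22)²)) + 4109*(1/12) = 147/(5*((2*(-57)²))) + 4109/12 = 147/(5*((2*3249))) + 4109/12 = (147/5)/6498 + 4109/12 = (147/5)*(1/6498) + 4109/12 = 49/10830 + 4109/12 = 2472281/7220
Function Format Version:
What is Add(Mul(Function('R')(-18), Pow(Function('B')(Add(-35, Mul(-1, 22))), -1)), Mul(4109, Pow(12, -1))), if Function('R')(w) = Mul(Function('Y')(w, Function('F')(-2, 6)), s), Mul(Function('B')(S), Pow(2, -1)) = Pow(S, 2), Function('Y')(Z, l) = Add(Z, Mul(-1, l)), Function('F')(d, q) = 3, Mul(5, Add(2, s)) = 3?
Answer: Rational(2472281, 7220) ≈ 342.42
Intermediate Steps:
s = Rational(-7, 5) (s = Add(-2, Mul(Rational(1, 5), 3)) = Add(-2, Rational(3, 5)) = Rational(-7, 5) ≈ -1.4000)
Function('B')(S) = Mul(2, Pow(S, 2))
Function('R')(w) = Add(Rational(21, 5), Mul(Rational(-7, 5), w)) (Function('R')(w) = Mul(Add(w, Mul(-1, 3)), Rational(-7, 5)) = Mul(Add(w, -3), Rational(-7, 5)) = Mul(Add(-3, w), Rational(-7, 5)) = Add(Rational(21, 5), Mul(Rational(-7, 5), w)))
Add(Mul(Function('R')(-18), Pow(Function('B')(Add(-35, Mul(-1, 22))), -1)), Mul(4109, Pow(12, -1))) = Add(Mul(Add(Rational(21, 5), Mul(Rational(-7, 5), -18)), Pow(Mul(2, Pow(Add(-35, Mul(-1, 22)), 2)), -1)), Mul(4109, Pow(12, -1))) = Add(Mul(Add(Rational(21, 5), Rational(126, 5)), Pow(Mul(2, Pow(Add(-35, -22), 2)), -1)), Mul(4109, Rational(1, 12))) = Add(Mul(Rational(147, 5), Pow(Mul(2, Pow(-57, 2)), -1)), Rational(4109, 12)) = Add(Mul(Rational(147, 5), Pow(Mul(2, 3249), -1)), Rational(4109, 12)) = Add(Mul(Rational(147, 5), Pow(6498, -1)), Rational(4109, 12)) = Add(Mul(Rational(147, 5), Rational(1, 6498)), Rational(4109, 12)) = Add(Rational(49, 10830), Rational(4109, 12)) = Rational(2472281, 7220)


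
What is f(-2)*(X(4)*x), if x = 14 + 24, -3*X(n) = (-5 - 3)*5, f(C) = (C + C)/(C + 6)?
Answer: -1520/3 ≈ -506.67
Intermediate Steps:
f(C) = 2*C/(6 + C) (f(C) = (2*C)/(6 + C) = 2*C/(6 + C))
X(n) = 40/3 (X(n) = -(-5 - 3)*5/3 = -(-8)*5/3 = -⅓*(-40) = 40/3)
x = 38
f(-2)*(X(4)*x) = (2*(-2)/(6 - 2))*((40/3)*38) = (2*(-2)/4)*(1520/3) = (2*(-2)*(¼))*(1520/3) = -1*1520/3 = -1520/3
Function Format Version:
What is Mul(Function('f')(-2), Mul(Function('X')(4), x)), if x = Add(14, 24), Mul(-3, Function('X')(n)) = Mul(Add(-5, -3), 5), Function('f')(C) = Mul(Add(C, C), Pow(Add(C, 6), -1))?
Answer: Rational(-1520, 3) ≈ -506.67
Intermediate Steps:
Function('f')(C) = Mul(2, C, Pow(Add(6, C), -1)) (Function('f')(C) = Mul(Mul(2, C), Pow(Add(6, C), -1)) = Mul(2, C, Pow(Add(6, C), -1)))
Function('X')(n) = Rational(40, 3) (Function('X')(n) = Mul(Rational(-1, 3), Mul(Add(-5, -3), 5)) = Mul(Rational(-1, 3), Mul(-8, 5)) = Mul(Rational(-1, 3), -40) = Rational(40, 3))
x = 38
Mul(Function('f')(-2), Mul(Function('X')(4), x)) = Mul(Mul(2, -2, Pow(Add(6, -2), -1)), Mul(Rational(40, 3), 38)) = Mul(Mul(2, -2, Pow(4, -1)), Rational(1520, 3)) = Mul(Mul(2, -2, Rational(1, 4)), Rational(1520, 3)) = Mul(-1, Rational(1520, 3)) = Rational(-1520, 3)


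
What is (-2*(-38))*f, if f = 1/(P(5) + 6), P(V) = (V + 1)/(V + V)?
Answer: 380/33 ≈ 11.515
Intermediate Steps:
P(V) = (1 + V)/(2*V) (P(V) = (1 + V)/((2*V)) = (1 + V)*(1/(2*V)) = (1 + V)/(2*V))
f = 5/33 (f = 1/((1/2)*(1 + 5)/5 + 6) = 1/((1/2)*(1/5)*6 + 6) = 1/(3/5 + 6) = 1/(33/5) = 5/33 ≈ 0.15152)
(-2*(-38))*f = -2*(-38)*(5/33) = 76*(5/33) = 380/33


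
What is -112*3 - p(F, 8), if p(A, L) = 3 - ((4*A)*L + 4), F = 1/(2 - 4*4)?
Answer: -2361/7 ≈ -337.29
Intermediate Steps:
F = -1/14 (F = 1/(2 - 16) = 1/(-14) = -1/14 ≈ -0.071429)
p(A, L) = -1 - 4*A*L (p(A, L) = 3 - (4*A*L + 4) = 3 - (4 + 4*A*L) = 3 + (-4 - 4*A*L) = -1 - 4*A*L)
-112*3 - p(F, 8) = -112*3 - (-1 - 4*(-1/14)*8) = -336 - (-1 + 16/7) = -336 - 1*9/7 = -336 - 9/7 = -2361/7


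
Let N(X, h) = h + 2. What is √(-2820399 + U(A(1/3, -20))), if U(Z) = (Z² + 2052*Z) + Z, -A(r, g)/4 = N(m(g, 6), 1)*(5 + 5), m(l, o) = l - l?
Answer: 3*I*√339151 ≈ 1747.1*I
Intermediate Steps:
m(l, o) = 0
N(X, h) = 2 + h
A(r, g) = -120 (A(r, g) = -4*(2 + 1)*(5 + 5) = -12*10 = -4*30 = -120)
U(Z) = Z² + 2053*Z
√(-2820399 + U(A(1/3, -20))) = √(-2820399 - 120*(2053 - 120)) = √(-2820399 - 120*1933) = √(-2820399 - 231960) = √(-3052359) = 3*I*√339151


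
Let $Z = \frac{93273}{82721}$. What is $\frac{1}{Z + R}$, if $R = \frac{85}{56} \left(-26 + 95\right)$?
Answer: $\frac{4632376}{490381953} \approx 0.0094465$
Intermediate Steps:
$Z = \frac{93273}{82721}$ ($Z = 93273 \cdot \frac{1}{82721} = \frac{93273}{82721} \approx 1.1276$)
$R = \frac{5865}{56}$ ($R = 85 \cdot \frac{1}{56} \cdot 69 = \frac{85}{56} \cdot 69 = \frac{5865}{56} \approx 104.73$)
$\frac{1}{Z + R} = \frac{1}{\frac{93273}{82721} + \frac{5865}{56}} = \frac{1}{\frac{490381953}{4632376}} = \frac{4632376}{490381953}$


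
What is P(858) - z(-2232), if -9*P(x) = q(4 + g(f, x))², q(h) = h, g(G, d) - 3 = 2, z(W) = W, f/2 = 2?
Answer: 2223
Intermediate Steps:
f = 4 (f = 2*2 = 4)
g(G, d) = 5 (g(G, d) = 3 + 2 = 5)
P(x) = -9 (P(x) = -(4 + 5)²/9 = -⅑*9² = -⅑*81 = -9)
P(858) - z(-2232) = -9 - 1*(-2232) = -9 + 2232 = 2223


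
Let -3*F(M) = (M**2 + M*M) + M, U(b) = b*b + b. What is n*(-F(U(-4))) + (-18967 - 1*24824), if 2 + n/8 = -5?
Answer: -49391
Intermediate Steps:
U(b) = b + b**2 (U(b) = b**2 + b = b + b**2)
F(M) = -2*M**2/3 - M/3 (F(M) = -((M**2 + M*M) + M)/3 = -((M**2 + M**2) + M)/3 = -(2*M**2 + M)/3 = -(M + 2*M**2)/3 = -2*M**2/3 - M/3)
n = -56 (n = -16 + 8*(-5) = -16 - 40 = -56)
n*(-F(U(-4))) + (-18967 - 1*24824) = -(-56)*(-(-4*(1 - 4))*(1 + 2*(-4*(1 - 4)))/3) + (-18967 - 1*24824) = -(-56)*(-(-4*(-3))*(1 + 2*(-4*(-3)))/3) + (-18967 - 24824) = -(-56)*(-1/3*12*(1 + 2*12)) - 43791 = -(-56)*(-1/3*12*(1 + 24)) - 43791 = -(-56)*(-1/3*12*25) - 43791 = -(-56)*(-100) - 43791 = -56*100 - 43791 = -5600 - 43791 = -49391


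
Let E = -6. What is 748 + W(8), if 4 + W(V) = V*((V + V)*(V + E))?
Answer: 1000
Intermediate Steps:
W(V) = -4 + 2*V²*(-6 + V) (W(V) = -4 + V*((V + V)*(V - 6)) = -4 + V*((2*V)*(-6 + V)) = -4 + V*(2*V*(-6 + V)) = -4 + 2*V²*(-6 + V))
748 + W(8) = 748 + (-4 - 12*8² + 2*8³) = 748 + (-4 - 12*64 + 2*512) = 748 + (-4 - 768 + 1024) = 748 + 252 = 1000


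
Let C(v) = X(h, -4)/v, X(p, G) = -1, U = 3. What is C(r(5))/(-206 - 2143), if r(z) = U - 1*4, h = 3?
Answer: -1/2349 ≈ -0.00042571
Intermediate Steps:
r(z) = -1 (r(z) = 3 - 1*4 = 3 - 4 = -1)
C(v) = -1/v
C(r(5))/(-206 - 2143) = (-1/(-1))/(-206 - 2143) = (-1*(-1))/(-2349) = -1/2349*1 = -1/2349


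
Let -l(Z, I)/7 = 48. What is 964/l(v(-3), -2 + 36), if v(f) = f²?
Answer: -241/84 ≈ -2.8690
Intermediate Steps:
l(Z, I) = -336 (l(Z, I) = -7*48 = -336)
964/l(v(-3), -2 + 36) = 964/(-336) = 964*(-1/336) = -241/84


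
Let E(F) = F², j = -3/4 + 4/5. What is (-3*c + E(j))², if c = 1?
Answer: 1437601/160000 ≈ 8.9850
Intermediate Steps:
j = 1/20 (j = -3*¼ + 4*(⅕) = -¾ + ⅘ = 1/20 ≈ 0.050000)
(-3*c + E(j))² = (-3*1 + (1/20)²)² = (-3 + 1/400)² = (-1199/400)² = 1437601/160000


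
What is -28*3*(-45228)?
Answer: 3799152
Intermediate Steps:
-28*3*(-45228) = -84*(-45228) = 3799152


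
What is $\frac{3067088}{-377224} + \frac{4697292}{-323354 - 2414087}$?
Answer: $- \frac{1270987964902}{129078555473} \approx -9.8466$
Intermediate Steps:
$\frac{3067088}{-377224} + \frac{4697292}{-323354 - 2414087} = 3067088 \left(- \frac{1}{377224}\right) + \frac{4697292}{-2737441} = - \frac{383386}{47153} + 4697292 \left(- \frac{1}{2737441}\right) = - \frac{383386}{47153} - \frac{4697292}{2737441} = - \frac{1270987964902}{129078555473}$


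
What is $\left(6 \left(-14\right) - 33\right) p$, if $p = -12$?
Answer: $1404$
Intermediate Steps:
$\left(6 \left(-14\right) - 33\right) p = \left(6 \left(-14\right) - 33\right) \left(-12\right) = \left(-84 - 33\right) \left(-12\right) = \left(-117\right) \left(-12\right) = 1404$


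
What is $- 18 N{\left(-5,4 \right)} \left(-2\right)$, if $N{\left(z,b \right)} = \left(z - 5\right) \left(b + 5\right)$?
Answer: $-3240$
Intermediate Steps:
$N{\left(z,b \right)} = \left(-5 + z\right) \left(5 + b\right)$
$- 18 N{\left(-5,4 \right)} \left(-2\right) = - 18 \left(-25 - 20 + 5 \left(-5\right) + 4 \left(-5\right)\right) \left(-2\right) = - 18 \left(-25 - 20 - 25 - 20\right) \left(-2\right) = \left(-18\right) \left(-90\right) \left(-2\right) = 1620 \left(-2\right) = -3240$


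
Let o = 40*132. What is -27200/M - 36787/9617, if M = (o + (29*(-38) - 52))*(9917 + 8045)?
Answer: -681647684561/178181881451 ≈ -3.8256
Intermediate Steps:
o = 5280
M = 74111212 (M = (5280 + (29*(-38) - 52))*(9917 + 8045) = (5280 + (-1102 - 52))*17962 = (5280 - 1154)*17962 = 4126*17962 = 74111212)
-27200/M - 36787/9617 = -27200/74111212 - 36787/9617 = -27200*1/74111212 - 36787*1/9617 = -6800/18527803 - 36787/9617 = -681647684561/178181881451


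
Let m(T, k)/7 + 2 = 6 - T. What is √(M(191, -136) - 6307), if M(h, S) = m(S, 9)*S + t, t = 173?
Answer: I*√139414 ≈ 373.38*I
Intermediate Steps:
m(T, k) = 28 - 7*T (m(T, k) = -14 + 7*(6 - T) = -14 + (42 - 7*T) = 28 - 7*T)
M(h, S) = 173 + S*(28 - 7*S) (M(h, S) = (28 - 7*S)*S + 173 = S*(28 - 7*S) + 173 = 173 + S*(28 - 7*S))
√(M(191, -136) - 6307) = √((173 - 7*(-136)*(-4 - 136)) - 6307) = √((173 - 7*(-136)*(-140)) - 6307) = √((173 - 133280) - 6307) = √(-133107 - 6307) = √(-139414) = I*√139414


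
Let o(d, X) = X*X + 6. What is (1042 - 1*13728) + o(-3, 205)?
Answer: 29345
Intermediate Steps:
o(d, X) = 6 + X² (o(d, X) = X² + 6 = 6 + X²)
(1042 - 1*13728) + o(-3, 205) = (1042 - 1*13728) + (6 + 205²) = (1042 - 13728) + (6 + 42025) = -12686 + 42031 = 29345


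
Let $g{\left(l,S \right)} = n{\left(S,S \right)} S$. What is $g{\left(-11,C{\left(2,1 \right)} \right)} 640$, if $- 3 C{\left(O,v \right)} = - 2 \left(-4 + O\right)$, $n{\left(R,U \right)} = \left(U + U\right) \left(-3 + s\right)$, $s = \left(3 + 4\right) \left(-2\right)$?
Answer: $- \frac{348160}{9} \approx -38684.0$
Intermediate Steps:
$s = -14$ ($s = 7 \left(-2\right) = -14$)
$n{\left(R,U \right)} = - 34 U$ ($n{\left(R,U \right)} = \left(U + U\right) \left(-3 - 14\right) = 2 U \left(-17\right) = - 34 U$)
$C{\left(O,v \right)} = - \frac{8}{3} + \frac{2 O}{3}$ ($C{\left(O,v \right)} = - \frac{\left(-2\right) \left(-4 + O\right)}{3} = - \frac{8 - 2 O}{3} = - \frac{8}{3} + \frac{2 O}{3}$)
$g{\left(l,S \right)} = - 34 S^{2}$ ($g{\left(l,S \right)} = - 34 S S = - 34 S^{2}$)
$g{\left(-11,C{\left(2,1 \right)} \right)} 640 = - 34 \left(- \frac{8}{3} + \frac{2}{3} \cdot 2\right)^{2} \cdot 640 = - 34 \left(- \frac{8}{3} + \frac{4}{3}\right)^{2} \cdot 640 = - 34 \left(- \frac{4}{3}\right)^{2} \cdot 640 = \left(-34\right) \frac{16}{9} \cdot 640 = \left(- \frac{544}{9}\right) 640 = - \frac{348160}{9}$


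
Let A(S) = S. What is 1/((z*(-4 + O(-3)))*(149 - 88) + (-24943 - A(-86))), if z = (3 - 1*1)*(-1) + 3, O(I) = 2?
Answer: -1/24979 ≈ -4.0034e-5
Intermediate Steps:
z = 1 (z = (3 - 1)*(-1) + 3 = 2*(-1) + 3 = -2 + 3 = 1)
1/((z*(-4 + O(-3)))*(149 - 88) + (-24943 - A(-86))) = 1/((1*(-4 + 2))*(149 - 88) + (-24943 - 1*(-86))) = 1/((1*(-2))*61 + (-24943 + 86)) = 1/(-2*61 - 24857) = 1/(-122 - 24857) = 1/(-24979) = -1/24979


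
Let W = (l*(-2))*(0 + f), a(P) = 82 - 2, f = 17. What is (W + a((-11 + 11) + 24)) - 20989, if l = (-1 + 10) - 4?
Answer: -21079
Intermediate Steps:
l = 5 (l = 9 - 4 = 5)
a(P) = 80
W = -170 (W = (5*(-2))*(0 + 17) = -10*17 = -170)
(W + a((-11 + 11) + 24)) - 20989 = (-170 + 80) - 20989 = -90 - 20989 = -21079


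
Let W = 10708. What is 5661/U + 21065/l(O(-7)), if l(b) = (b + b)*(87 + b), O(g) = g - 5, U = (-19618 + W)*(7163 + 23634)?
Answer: -475742629/40652040 ≈ -11.703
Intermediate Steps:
U = -274401270 (U = (-19618 + 10708)*(7163 + 23634) = -8910*30797 = -274401270)
O(g) = -5 + g
l(b) = 2*b*(87 + b) (l(b) = (2*b)*(87 + b) = 2*b*(87 + b))
5661/U + 21065/l(O(-7)) = 5661/(-274401270) + 21065/((2*(-5 - 7)*(87 + (-5 - 7)))) = 5661*(-1/274401270) + 21065/((2*(-12)*(87 - 12))) = -629/30489030 + 21065/((2*(-12)*75)) = -629/30489030 + 21065/(-1800) = -629/30489030 + 21065*(-1/1800) = -629/30489030 - 4213/360 = -475742629/40652040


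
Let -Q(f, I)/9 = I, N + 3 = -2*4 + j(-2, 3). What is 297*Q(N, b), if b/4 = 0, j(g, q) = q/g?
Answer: 0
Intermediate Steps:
b = 0 (b = 4*0 = 0)
N = -25/2 (N = -3 + (-2*4 + 3/(-2)) = -3 + (-8 + 3*(-½)) = -3 + (-8 - 3/2) = -3 - 19/2 = -25/2 ≈ -12.500)
Q(f, I) = -9*I
297*Q(N, b) = 297*(-9*0) = 297*0 = 0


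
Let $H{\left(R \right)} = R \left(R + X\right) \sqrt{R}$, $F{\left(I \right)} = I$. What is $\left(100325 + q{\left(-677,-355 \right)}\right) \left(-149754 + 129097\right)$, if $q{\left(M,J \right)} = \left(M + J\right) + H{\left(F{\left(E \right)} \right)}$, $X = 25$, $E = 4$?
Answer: $-2055887925$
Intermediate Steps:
$H{\left(R \right)} = R^{\frac{3}{2}} \left(25 + R\right)$ ($H{\left(R \right)} = R \left(R + 25\right) \sqrt{R} = R \left(25 + R\right) \sqrt{R} = R^{\frac{3}{2}} \left(25 + R\right)$)
$q{\left(M,J \right)} = 232 + J + M$ ($q{\left(M,J \right)} = \left(M + J\right) + 4^{\frac{3}{2}} \left(25 + 4\right) = \left(J + M\right) + 8 \cdot 29 = \left(J + M\right) + 232 = 232 + J + M$)
$\left(100325 + q{\left(-677,-355 \right)}\right) \left(-149754 + 129097\right) = \left(100325 - 800\right) \left(-149754 + 129097\right) = \left(100325 - 800\right) \left(-20657\right) = 99525 \left(-20657\right) = -2055887925$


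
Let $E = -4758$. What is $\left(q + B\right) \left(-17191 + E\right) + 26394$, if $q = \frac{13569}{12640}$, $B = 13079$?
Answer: $- \frac{3628541279261}{12640} \approx -2.8707 \cdot 10^{8}$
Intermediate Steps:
$q = \frac{13569}{12640}$ ($q = 13569 \cdot \frac{1}{12640} = \frac{13569}{12640} \approx 1.0735$)
$\left(q + B\right) \left(-17191 + E\right) + 26394 = \left(\frac{13569}{12640} + 13079\right) \left(-17191 - 4758\right) + 26394 = \frac{165332129}{12640} \left(-21949\right) + 26394 = - \frac{3628874899421}{12640} + 26394 = - \frac{3628541279261}{12640}$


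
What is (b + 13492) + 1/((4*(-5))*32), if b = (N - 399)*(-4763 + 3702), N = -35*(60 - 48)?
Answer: 564768639/640 ≈ 8.8245e+5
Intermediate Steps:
N = -420 (N = -35*12 = -420)
b = 868959 (b = (-420 - 399)*(-4763 + 3702) = -819*(-1061) = 868959)
(b + 13492) + 1/((4*(-5))*32) = (868959 + 13492) + 1/((4*(-5))*32) = 882451 + 1/(-20*32) = 882451 + 1/(-640) = 882451 - 1/640 = 564768639/640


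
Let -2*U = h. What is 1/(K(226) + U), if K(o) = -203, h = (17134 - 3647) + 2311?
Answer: -1/8102 ≈ -0.00012343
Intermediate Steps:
h = 15798 (h = 13487 + 2311 = 15798)
U = -7899 (U = -½*15798 = -7899)
1/(K(226) + U) = 1/(-203 - 7899) = 1/(-8102) = -1/8102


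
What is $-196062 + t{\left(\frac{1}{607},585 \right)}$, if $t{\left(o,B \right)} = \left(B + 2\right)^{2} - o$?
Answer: $\frac{90143748}{607} \approx 1.4851 \cdot 10^{5}$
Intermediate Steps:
$t{\left(o,B \right)} = \left(2 + B\right)^{2} - o$
$-196062 + t{\left(\frac{1}{607},585 \right)} = -196062 + \left(\left(2 + 585\right)^{2} - \frac{1}{607}\right) = -196062 + \left(587^{2} - \frac{1}{607}\right) = -196062 + \left(344569 - \frac{1}{607}\right) = -196062 + \frac{209153382}{607} = \frac{90143748}{607}$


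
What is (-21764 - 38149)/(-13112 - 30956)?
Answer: 59913/44068 ≈ 1.3596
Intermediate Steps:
(-21764 - 38149)/(-13112 - 30956) = -59913/(-44068) = -59913*(-1/44068) = 59913/44068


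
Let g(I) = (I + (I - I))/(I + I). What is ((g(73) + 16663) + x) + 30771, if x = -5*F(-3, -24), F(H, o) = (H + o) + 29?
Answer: 94849/2 ≈ 47425.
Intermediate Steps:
g(I) = ½ (g(I) = (I + 0)/((2*I)) = I*(1/(2*I)) = ½)
F(H, o) = 29 + H + o
x = -10 (x = -5*(29 - 3 - 24) = -5*2 = -10)
((g(73) + 16663) + x) + 30771 = ((½ + 16663) - 10) + 30771 = (33327/2 - 10) + 30771 = 33307/2 + 30771 = 94849/2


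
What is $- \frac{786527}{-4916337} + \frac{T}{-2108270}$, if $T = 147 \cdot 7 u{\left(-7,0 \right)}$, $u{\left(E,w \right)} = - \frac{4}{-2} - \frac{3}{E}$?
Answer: $\frac{1645925352127}{10364965806990} \approx 0.1588$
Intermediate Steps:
$u{\left(E,w \right)} = 2 - \frac{3}{E}$ ($u{\left(E,w \right)} = \left(-4\right) \left(- \frac{1}{2}\right) - \frac{3}{E} = 2 - \frac{3}{E}$)
$T = 2499$ ($T = 147 \cdot 7 \left(2 - \frac{3}{-7}\right) = 1029 \left(2 - - \frac{3}{7}\right) = 1029 \left(2 + \frac{3}{7}\right) = 1029 \cdot \frac{17}{7} = 2499$)
$- \frac{786527}{-4916337} + \frac{T}{-2108270} = - \frac{786527}{-4916337} + \frac{2499}{-2108270} = \left(-786527\right) \left(- \frac{1}{4916337}\right) + 2499 \left(- \frac{1}{2108270}\right) = \frac{786527}{4916337} - \frac{2499}{2108270} = \frac{1645925352127}{10364965806990}$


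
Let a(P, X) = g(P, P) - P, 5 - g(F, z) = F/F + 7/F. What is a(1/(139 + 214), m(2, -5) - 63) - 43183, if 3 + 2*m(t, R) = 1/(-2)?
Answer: -16114451/353 ≈ -45650.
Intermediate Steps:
m(t, R) = -7/4 (m(t, R) = -3/2 + (½)/(-2) = -3/2 + (½)*(-½) = -3/2 - ¼ = -7/4)
g(F, z) = 4 - 7/F (g(F, z) = 5 - (F/F + 7/F) = 5 - (1 + 7/F) = 5 + (-1 - 7/F) = 4 - 7/F)
a(P, X) = 4 - P - 7/P (a(P, X) = (4 - 7/P) - P = 4 - P - 7/P)
a(1/(139 + 214), m(2, -5) - 63) - 43183 = (4 - 1/(139 + 214) - 7/(1/(139 + 214))) - 43183 = (4 - 1/353 - 7/(1/353)) - 43183 = (4 - 1*1/353 - 7/1/353) - 43183 = (4 - 1/353 - 7*353) - 43183 = (4 - 1/353 - 2471) - 43183 = -870852/353 - 43183 = -16114451/353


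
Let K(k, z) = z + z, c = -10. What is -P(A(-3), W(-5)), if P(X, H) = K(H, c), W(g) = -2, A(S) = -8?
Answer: 20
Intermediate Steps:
K(k, z) = 2*z
P(X, H) = -20 (P(X, H) = 2*(-10) = -20)
-P(A(-3), W(-5)) = -1*(-20) = 20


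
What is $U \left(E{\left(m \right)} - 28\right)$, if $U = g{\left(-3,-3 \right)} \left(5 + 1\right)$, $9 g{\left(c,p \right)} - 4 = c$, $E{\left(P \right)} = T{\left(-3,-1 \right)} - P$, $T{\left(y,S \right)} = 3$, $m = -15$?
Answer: $- \frac{20}{3} \approx -6.6667$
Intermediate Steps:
$E{\left(P \right)} = 3 - P$
$g{\left(c,p \right)} = \frac{4}{9} + \frac{c}{9}$
$U = \frac{2}{3}$ ($U = \left(\frac{4}{9} + \frac{1}{9} \left(-3\right)\right) \left(5 + 1\right) = \left(\frac{4}{9} - \frac{1}{3}\right) 6 = \frac{1}{9} \cdot 6 = \frac{2}{3} \approx 0.66667$)
$U \left(E{\left(m \right)} - 28\right) = \frac{2 \left(\left(3 - -15\right) - 28\right)}{3} = \frac{2 \left(\left(3 + 15\right) - 28\right)}{3} = \frac{2 \left(18 - 28\right)}{3} = \frac{2}{3} \left(-10\right) = - \frac{20}{3}$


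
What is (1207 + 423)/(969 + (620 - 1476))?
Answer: 1630/113 ≈ 14.425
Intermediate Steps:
(1207 + 423)/(969 + (620 - 1476)) = 1630/(969 - 856) = 1630/113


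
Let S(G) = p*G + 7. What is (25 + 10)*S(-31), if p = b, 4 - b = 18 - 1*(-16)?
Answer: 32795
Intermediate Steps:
b = -30 (b = 4 - (18 - 1*(-16)) = 4 - (18 + 16) = 4 - 1*34 = 4 - 34 = -30)
p = -30
S(G) = 7 - 30*G (S(G) = -30*G + 7 = 7 - 30*G)
(25 + 10)*S(-31) = (25 + 10)*(7 - 30*(-31)) = 35*(7 + 930) = 35*937 = 32795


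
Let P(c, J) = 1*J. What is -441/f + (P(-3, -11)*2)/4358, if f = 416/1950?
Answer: -72070601/34864 ≈ -2067.2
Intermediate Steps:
f = 16/75 (f = 416*(1/1950) = 16/75 ≈ 0.21333)
P(c, J) = J
-441/f + (P(-3, -11)*2)/4358 = -441/16/75 - 11*2/4358 = -441*75/16 - 22*1/4358 = -33075/16 - 11/2179 = -72070601/34864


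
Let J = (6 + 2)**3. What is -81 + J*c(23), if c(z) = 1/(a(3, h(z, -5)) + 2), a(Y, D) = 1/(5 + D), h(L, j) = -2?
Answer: 969/7 ≈ 138.43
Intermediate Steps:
J = 512 (J = 8**3 = 512)
c(z) = 3/7 (c(z) = 1/(1/(5 - 2) + 2) = 1/(1/3 + 2) = 1/(7/3) = 3/7)
-81 + J*c(23) = -81 + 512*(3/7) = -81 + 1536/7 = 969/7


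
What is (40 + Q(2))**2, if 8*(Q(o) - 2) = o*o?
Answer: 7225/4 ≈ 1806.3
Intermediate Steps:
Q(o) = 2 + o**2/8 (Q(o) = 2 + (o*o)/8 = 2 + o**2/8)
(40 + Q(2))**2 = (40 + (2 + (1/8)*2**2))**2 = (40 + (2 + (1/8)*4))**2 = (40 + (2 + 1/2))**2 = (40 + 5/2)**2 = (85/2)**2 = 7225/4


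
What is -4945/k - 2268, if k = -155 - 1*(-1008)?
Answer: -1939549/853 ≈ -2273.8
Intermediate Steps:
k = 853 (k = -155 + 1008 = 853)
-4945/k - 2268 = -4945/853 - 2268 = -1939549/853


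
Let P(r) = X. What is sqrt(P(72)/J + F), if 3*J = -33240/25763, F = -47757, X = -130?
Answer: I*sqrt(14564614849)/554 ≈ 217.84*I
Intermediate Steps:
P(r) = -130
J = -11080/25763 (J = (-33240/25763)/3 = (-33240*1/25763)/3 = (1/3)*(-33240/25763) = -11080/25763 ≈ -0.43007)
sqrt(P(72)/J + F) = sqrt(-130/(-11080/25763) - 47757) = sqrt(-130*(-25763/11080) - 47757) = sqrt(334919/1108 - 47757) = sqrt(-52579837/1108) = I*sqrt(14564614849)/554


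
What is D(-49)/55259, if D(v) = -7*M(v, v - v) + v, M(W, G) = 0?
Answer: -49/55259 ≈ -0.00088673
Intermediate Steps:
D(v) = v (D(v) = -7*0 + v = 0 + v = v)
D(-49)/55259 = -49/55259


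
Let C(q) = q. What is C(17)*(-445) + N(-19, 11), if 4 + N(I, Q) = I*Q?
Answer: -7778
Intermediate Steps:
N(I, Q) = -4 + I*Q
C(17)*(-445) + N(-19, 11) = 17*(-445) + (-4 - 19*11) = -7565 + (-4 - 209) = -7565 - 213 = -7778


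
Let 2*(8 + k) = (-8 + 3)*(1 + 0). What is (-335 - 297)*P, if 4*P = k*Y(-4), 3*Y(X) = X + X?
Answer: -4424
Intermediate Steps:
Y(X) = 2*X/3 (Y(X) = (X + X)/3 = (2*X)/3 = 2*X/3)
k = -21/2 (k = -8 + ((-8 + 3)*(1 + 0))/2 = -8 + (-5*1)/2 = -8 + (½)*(-5) = -8 - 5/2 = -21/2 ≈ -10.500)
P = 7 (P = (-7*(-4))/4 = (-21/2*(-8/3))/4 = (¼)*28 = 7)
(-335 - 297)*P = (-335 - 297)*7 = -632*7 = -4424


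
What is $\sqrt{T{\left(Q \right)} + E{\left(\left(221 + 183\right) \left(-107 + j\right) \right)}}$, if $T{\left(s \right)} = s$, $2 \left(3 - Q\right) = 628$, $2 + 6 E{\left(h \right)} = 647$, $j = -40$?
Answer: $\frac{i \sqrt{814}}{2} \approx 14.265 i$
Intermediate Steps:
$E{\left(h \right)} = \frac{215}{2}$ ($E{\left(h \right)} = - \frac{1}{3} + \frac{1}{6} \cdot 647 = - \frac{1}{3} + \frac{647}{6} = \frac{215}{2}$)
$Q = -311$ ($Q = 3 - 314 = -311$)
$\sqrt{T{\left(Q \right)} + E{\left(\left(221 + 183\right) \left(-107 + j\right) \right)}} = \sqrt{-311 + \frac{215}{2}} = \sqrt{- \frac{407}{2}} = \frac{i \sqrt{814}}{2}$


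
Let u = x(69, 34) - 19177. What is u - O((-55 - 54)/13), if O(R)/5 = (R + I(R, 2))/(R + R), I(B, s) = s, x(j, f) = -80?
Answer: -4198441/218 ≈ -19259.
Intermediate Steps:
O(R) = 5*(2 + R)/(2*R) (O(R) = 5*((R + 2)/(R + R)) = 5*((2 + R)/((2*R))) = 5*((2 + R)*(1/(2*R))) = 5*((2 + R)/(2*R)) = 5*(2 + R)/(2*R))
u = -19257 (u = -80 - 19177 = -19257)
u - O((-55 - 54)/13) = -19257 - (5/2 + 5/(((-55 - 54)/13))) = -19257 - (5/2 + 5/((-109*1/13))) = -19257 - (5/2 + 5/(-109/13)) = -19257 - (5/2 + 5*(-13/109)) = -19257 - (5/2 - 65/109) = -19257 - 1*415/218 = -19257 - 415/218 = -4198441/218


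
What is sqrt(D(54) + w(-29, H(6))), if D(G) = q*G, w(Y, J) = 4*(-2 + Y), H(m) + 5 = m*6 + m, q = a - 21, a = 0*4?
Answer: I*sqrt(1258) ≈ 35.468*I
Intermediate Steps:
a = 0
q = -21 (q = 0 - 21 = -21)
H(m) = -5 + 7*m (H(m) = -5 + (m*6 + m) = -5 + (6*m + m) = -5 + 7*m)
w(Y, J) = -8 + 4*Y
D(G) = -21*G
sqrt(D(54) + w(-29, H(6))) = sqrt(-21*54 + (-8 + 4*(-29))) = sqrt(-1134 + (-8 - 116)) = sqrt(-1134 - 124) = sqrt(-1258) = I*sqrt(1258)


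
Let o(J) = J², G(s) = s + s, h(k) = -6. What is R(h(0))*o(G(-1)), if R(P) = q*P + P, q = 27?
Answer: -672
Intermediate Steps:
G(s) = 2*s
R(P) = 28*P (R(P) = 27*P + P = 28*P)
R(h(0))*o(G(-1)) = (28*(-6))*(2*(-1))² = -168*(-2)² = -168*4 = -672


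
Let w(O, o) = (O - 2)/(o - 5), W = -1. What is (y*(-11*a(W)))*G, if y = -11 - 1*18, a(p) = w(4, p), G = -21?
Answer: 2233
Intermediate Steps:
w(O, o) = (-2 + O)/(-5 + o)
a(p) = 2/(-5 + p) (a(p) = (-2 + 4)/(-5 + p) = 2/(-5 + p))
y = -29 (y = -11 - 18 = -29)
(y*(-11*a(W)))*G = -(-319)*2/(-5 - 1)*(-21) = -(-319)*2/(-6)*(-21) = -(-319)*2*(-1/6)*(-21) = -(-319)*(-1)/3*(-21) = -29*11/3*(-21) = -319/3*(-21) = 2233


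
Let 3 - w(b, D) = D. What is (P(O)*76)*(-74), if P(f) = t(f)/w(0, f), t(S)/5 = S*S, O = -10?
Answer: -2812000/13 ≈ -2.1631e+5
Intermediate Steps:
w(b, D) = 3 - D
t(S) = 5*S**2 (t(S) = 5*(S*S) = 5*S**2)
P(f) = 5*f**2/(3 - f) (P(f) = (5*f**2)/(3 - f) = 5*f**2/(3 - f))
(P(O)*76)*(-74) = (-5*(-10)**2/(-3 - 10)*76)*(-74) = (-5*100/(-13)*76)*(-74) = (-5*100*(-1/13)*76)*(-74) = ((500/13)*76)*(-74) = (38000/13)*(-74) = -2812000/13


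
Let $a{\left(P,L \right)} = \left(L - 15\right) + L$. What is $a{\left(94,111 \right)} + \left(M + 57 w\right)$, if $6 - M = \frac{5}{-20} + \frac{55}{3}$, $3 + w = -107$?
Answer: $- \frac{72901}{12} \approx -6075.1$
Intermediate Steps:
$a{\left(P,L \right)} = -15 + 2 L$ ($a{\left(P,L \right)} = \left(-15 + L\right) + L = -15 + 2 L$)
$w = -110$ ($w = -3 - 107 = -110$)
$M = - \frac{145}{12}$ ($M = 6 - \left(\frac{5}{-20} + \frac{55}{3}\right) = 6 - \left(5 \left(- \frac{1}{20}\right) + 55 \cdot \frac{1}{3}\right) = 6 - \left(- \frac{1}{4} + \frac{55}{3}\right) = 6 - \frac{217}{12} = - \frac{145}{12} \approx -12.083$)
$a{\left(94,111 \right)} + \left(M + 57 w\right) = \left(-15 + 2 \cdot 111\right) + \left(- \frac{145}{12} + 57 \left(-110\right)\right) = \left(-15 + 222\right) - \frac{75385}{12} = 207 - \frac{75385}{12} = - \frac{72901}{12}$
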